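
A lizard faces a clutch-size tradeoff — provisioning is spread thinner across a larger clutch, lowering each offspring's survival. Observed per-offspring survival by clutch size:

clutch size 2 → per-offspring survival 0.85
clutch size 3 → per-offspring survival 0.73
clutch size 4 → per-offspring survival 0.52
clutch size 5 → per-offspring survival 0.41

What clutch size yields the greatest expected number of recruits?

3

Expected recruits = c × s(c):
  c=2: 2 × 0.85 = 1.700
  c=3: 3 × 0.73 = 2.190
  c=4: 4 × 0.52 = 2.080
  c=5: 5 × 0.41 = 2.050
Maximum at c = 3 (2.190 recruits).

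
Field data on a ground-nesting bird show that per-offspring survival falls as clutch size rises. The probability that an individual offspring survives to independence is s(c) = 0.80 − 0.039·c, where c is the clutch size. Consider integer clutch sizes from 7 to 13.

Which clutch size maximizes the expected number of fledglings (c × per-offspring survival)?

Expected fledglings = c × s(c):
  c=7: 7 × 0.527 = 3.689
  c=8: 8 × 0.488 = 3.904
  c=9: 9 × 0.449 = 4.041
  c=10: 10 × 0.410 = 4.100
  c=11: 11 × 0.371 = 4.081
  c=12: 12 × 0.332 = 3.984
  c=13: 13 × 0.293 = 3.809
Maximum at c = 10 (4.100 fledglings).

10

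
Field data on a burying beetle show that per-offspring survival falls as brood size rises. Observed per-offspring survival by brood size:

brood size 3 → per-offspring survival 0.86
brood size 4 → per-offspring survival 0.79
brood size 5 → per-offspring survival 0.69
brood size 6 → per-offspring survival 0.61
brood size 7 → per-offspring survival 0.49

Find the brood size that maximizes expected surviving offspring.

6

Expected surviving offspring = c × s(c):
  c=3: 3 × 0.86 = 2.580
  c=4: 4 × 0.79 = 3.160
  c=5: 5 × 0.69 = 3.450
  c=6: 6 × 0.61 = 3.660
  c=7: 7 × 0.49 = 3.430
Maximum at c = 6 (3.660 surviving offspring).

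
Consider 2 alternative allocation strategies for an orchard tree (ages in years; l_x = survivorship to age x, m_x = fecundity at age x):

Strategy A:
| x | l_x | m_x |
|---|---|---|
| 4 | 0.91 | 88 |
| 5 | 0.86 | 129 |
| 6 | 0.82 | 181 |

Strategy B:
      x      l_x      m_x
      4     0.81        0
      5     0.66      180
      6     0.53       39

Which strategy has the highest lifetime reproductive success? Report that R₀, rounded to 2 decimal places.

Strategy A: R₀ = 0.91×88 + 0.86×129 + 0.82×181 = 339.4400
Strategy B: R₀ = 0.81×0 + 0.66×180 + 0.53×39 = 139.4700
Highest R₀: strategy A with 339.4400.

339.44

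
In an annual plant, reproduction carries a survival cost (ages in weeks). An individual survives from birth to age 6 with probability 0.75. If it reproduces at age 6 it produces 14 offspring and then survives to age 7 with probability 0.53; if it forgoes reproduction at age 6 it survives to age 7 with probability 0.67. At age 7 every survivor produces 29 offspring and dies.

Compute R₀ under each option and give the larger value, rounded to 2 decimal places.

breed at age 6: R₀ = 0.75 × (14 + 0.53 × 29) = 0.75 × 29.3700 = 22.0275
delay to age 7: R₀ = 0.75 × (0.67 × 29) = 0.75 × 19.4300 = 14.5725
Higher: breed at age 6 (22.0275).

22.03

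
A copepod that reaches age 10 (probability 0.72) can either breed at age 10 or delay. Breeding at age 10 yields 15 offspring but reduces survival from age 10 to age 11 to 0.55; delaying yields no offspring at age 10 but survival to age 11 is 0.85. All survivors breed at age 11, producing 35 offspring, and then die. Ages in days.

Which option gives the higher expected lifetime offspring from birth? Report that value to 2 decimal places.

breed at age 10: R₀ = 0.72 × (15 + 0.55 × 35) = 0.72 × 34.2500 = 24.6600
delay to age 11: R₀ = 0.72 × (0.85 × 35) = 0.72 × 29.7500 = 21.4200
Higher: breed at age 10 (24.6600).

24.66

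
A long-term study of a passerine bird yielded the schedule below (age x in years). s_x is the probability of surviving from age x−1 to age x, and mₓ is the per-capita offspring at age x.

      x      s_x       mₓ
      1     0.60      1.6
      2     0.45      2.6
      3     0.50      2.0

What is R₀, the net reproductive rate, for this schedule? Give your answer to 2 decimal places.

1.93

Survivorship from birth: l_x = s_1·s_2·…·s_x.
  l_1 = 0.60000
  l_2 = 0.27000
  l_3 = 0.13500
R₀ = Σ l_x mₓ:
  age 1: 0.60000 × 1.6 = 0.9600
  age 2: 0.27000 × 2.6 = 0.7020
  age 3: 0.13500 × 2.0 = 0.2700
R₀ = 0.9600 + 0.7020 + 0.2700 = 1.9320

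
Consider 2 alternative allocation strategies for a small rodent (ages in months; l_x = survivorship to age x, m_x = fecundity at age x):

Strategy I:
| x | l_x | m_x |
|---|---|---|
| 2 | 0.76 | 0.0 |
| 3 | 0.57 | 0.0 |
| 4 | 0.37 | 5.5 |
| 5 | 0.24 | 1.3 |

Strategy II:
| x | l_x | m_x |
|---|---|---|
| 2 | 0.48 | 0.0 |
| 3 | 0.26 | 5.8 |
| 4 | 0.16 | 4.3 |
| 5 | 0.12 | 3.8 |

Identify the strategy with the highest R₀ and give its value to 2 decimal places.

2.65

Strategy I: R₀ = 0.76×0.0 + 0.57×0.0 + 0.37×5.5 + 0.24×1.3 = 2.3470
Strategy II: R₀ = 0.48×0.0 + 0.26×5.8 + 0.16×4.3 + 0.12×3.8 = 2.6520
Highest R₀: strategy II with 2.6520.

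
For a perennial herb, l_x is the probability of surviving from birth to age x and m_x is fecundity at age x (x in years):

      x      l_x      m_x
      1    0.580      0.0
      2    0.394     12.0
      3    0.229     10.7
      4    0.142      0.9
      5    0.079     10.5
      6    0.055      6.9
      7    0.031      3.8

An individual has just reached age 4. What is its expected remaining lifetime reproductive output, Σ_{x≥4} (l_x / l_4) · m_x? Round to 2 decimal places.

l_4 = 0.142. Conditional survival from age 4 to x is l_x / l_4.
  x=4: (0.142/0.142) × 0.9 = 0.9000
  x=5: (0.079/0.142) × 10.5 = 5.8415
  x=6: (0.055/0.142) × 6.9 = 2.6725
  x=7: (0.031/0.142) × 3.8 = 0.8296
Sum = 0.9000 + 5.8415 + 2.6725 + 0.8296 = 10.2437

10.24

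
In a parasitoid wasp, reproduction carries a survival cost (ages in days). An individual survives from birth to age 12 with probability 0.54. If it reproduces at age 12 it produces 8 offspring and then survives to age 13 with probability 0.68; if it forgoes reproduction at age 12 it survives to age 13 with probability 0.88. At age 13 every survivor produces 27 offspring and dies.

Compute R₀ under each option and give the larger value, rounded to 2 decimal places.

14.23

breed at age 12: R₀ = 0.54 × (8 + 0.68 × 27) = 0.54 × 26.3600 = 14.2344
delay to age 13: R₀ = 0.54 × (0.88 × 27) = 0.54 × 23.7600 = 12.8304
Higher: breed at age 12 (14.2344).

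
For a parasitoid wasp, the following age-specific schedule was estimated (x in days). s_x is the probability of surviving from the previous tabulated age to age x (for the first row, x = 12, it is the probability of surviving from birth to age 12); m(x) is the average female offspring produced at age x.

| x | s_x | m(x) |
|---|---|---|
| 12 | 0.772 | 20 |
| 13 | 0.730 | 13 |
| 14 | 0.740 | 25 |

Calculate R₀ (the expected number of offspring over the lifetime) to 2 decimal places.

33.19

Survivorship from birth: l_x = s_12·s_13·…·s_x.
  l_12 = 0.77200
  l_13 = 0.56356
  l_14 = 0.41703
R₀ = Σ l_x m(x):
  age 12: 0.77200 × 20 = 15.4400
  age 13: 0.56356 × 13 = 7.3263
  age 14: 0.41703 × 25 = 10.4258
R₀ = 15.4400 + 7.3263 + 10.4258 = 33.1920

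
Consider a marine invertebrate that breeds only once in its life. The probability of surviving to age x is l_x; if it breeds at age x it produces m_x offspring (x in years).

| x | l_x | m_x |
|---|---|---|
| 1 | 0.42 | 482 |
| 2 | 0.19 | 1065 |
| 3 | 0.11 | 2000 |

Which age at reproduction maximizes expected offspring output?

3

Expected offspring if breeding at age x = l_x × m_x:
  age 1: 0.42 × 482 = 202.440
  age 2: 0.19 × 1065 = 202.350
  age 3: 0.11 × 2000 = 220.000
Maximum at age 3 (220.000).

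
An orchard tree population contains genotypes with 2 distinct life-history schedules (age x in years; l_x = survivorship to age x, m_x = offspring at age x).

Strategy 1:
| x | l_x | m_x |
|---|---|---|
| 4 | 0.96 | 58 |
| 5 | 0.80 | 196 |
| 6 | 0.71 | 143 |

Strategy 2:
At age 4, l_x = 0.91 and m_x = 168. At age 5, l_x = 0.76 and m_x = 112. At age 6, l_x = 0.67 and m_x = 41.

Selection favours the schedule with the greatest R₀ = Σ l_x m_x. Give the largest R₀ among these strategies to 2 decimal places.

Strategy 1: R₀ = 0.96×58 + 0.80×196 + 0.71×143 = 314.0100
Strategy 2: R₀ = 0.91×168 + 0.76×112 + 0.67×41 = 265.4700
Highest R₀: strategy 1 with 314.0100.

314.01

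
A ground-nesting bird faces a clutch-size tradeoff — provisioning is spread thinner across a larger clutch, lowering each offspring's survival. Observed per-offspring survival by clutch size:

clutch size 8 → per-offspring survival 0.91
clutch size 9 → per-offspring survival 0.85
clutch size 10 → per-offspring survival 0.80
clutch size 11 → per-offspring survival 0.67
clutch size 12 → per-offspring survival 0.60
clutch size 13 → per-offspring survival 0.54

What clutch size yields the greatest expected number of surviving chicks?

Expected surviving chicks = c × s(c):
  c=8: 8 × 0.91 = 7.280
  c=9: 9 × 0.85 = 7.650
  c=10: 10 × 0.80 = 8.000
  c=11: 11 × 0.67 = 7.370
  c=12: 12 × 0.60 = 7.200
  c=13: 13 × 0.54 = 7.020
Maximum at c = 10 (8.000 surviving chicks).

10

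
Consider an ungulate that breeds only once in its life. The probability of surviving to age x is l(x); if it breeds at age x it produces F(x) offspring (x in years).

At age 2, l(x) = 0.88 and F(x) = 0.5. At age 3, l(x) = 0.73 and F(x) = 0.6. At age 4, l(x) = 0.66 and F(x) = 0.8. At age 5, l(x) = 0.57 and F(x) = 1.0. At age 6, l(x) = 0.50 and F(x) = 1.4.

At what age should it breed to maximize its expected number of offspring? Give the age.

Expected offspring if breeding at age x = l(x) × F(x):
  age 2: 0.88 × 0.5 = 0.440
  age 3: 0.73 × 0.6 = 0.438
  age 4: 0.66 × 0.8 = 0.528
  age 5: 0.57 × 1.0 = 0.570
  age 6: 0.50 × 1.4 = 0.700
Maximum at age 6 (0.700).

6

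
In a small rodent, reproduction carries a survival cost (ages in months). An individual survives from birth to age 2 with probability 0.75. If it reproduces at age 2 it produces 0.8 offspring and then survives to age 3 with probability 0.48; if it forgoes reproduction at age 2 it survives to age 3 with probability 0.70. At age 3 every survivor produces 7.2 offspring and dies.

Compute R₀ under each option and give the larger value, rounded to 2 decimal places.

3.78

breed at age 2: R₀ = 0.75 × (0.8 + 0.48 × 7.2) = 0.75 × 4.2560 = 3.1920
delay to age 3: R₀ = 0.75 × (0.70 × 7.2) = 0.75 × 5.0400 = 3.7800
Higher: delay to age 3 (3.7800).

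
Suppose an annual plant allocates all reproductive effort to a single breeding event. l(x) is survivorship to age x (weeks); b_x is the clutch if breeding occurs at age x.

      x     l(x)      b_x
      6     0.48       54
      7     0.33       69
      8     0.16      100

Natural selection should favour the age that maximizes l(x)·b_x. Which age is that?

6

Expected offspring if breeding at age x = l(x) × b_x:
  age 6: 0.48 × 54 = 25.920
  age 7: 0.33 × 69 = 22.770
  age 8: 0.16 × 100 = 16.000
Maximum at age 6 (25.920).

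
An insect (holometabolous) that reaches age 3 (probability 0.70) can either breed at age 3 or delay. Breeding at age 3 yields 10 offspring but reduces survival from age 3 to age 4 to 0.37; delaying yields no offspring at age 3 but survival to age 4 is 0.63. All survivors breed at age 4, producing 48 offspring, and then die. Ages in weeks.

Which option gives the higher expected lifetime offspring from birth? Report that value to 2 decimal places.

breed at age 3: R₀ = 0.70 × (10 + 0.37 × 48) = 0.70 × 27.7600 = 19.4320
delay to age 4: R₀ = 0.70 × (0.63 × 48) = 0.70 × 30.2400 = 21.1680
Higher: delay to age 4 (21.1680).

21.17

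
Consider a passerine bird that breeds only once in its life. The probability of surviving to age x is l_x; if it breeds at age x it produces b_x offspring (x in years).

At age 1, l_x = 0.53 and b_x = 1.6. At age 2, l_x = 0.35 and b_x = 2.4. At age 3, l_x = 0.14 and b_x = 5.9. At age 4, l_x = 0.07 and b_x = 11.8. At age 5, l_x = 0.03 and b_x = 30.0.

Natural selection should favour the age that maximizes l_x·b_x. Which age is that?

Expected offspring if breeding at age x = l_x × b_x:
  age 1: 0.53 × 1.6 = 0.848
  age 2: 0.35 × 2.4 = 0.840
  age 3: 0.14 × 5.9 = 0.826
  age 4: 0.07 × 11.8 = 0.826
  age 5: 0.03 × 30.0 = 0.900
Maximum at age 5 (0.900).

5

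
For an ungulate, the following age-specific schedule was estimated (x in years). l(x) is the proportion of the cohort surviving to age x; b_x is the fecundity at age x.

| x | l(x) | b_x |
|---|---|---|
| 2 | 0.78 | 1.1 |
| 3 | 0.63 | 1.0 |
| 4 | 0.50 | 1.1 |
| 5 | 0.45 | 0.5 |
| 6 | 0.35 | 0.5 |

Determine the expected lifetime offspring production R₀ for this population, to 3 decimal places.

2.438

R₀ = Σ l(x) b_x:
  age 2: 0.78 × 1.1 = 0.8580
  age 3: 0.63 × 1.0 = 0.6300
  age 4: 0.50 × 1.1 = 0.5500
  age 5: 0.45 × 0.5 = 0.2250
  age 6: 0.35 × 0.5 = 0.1750
R₀ = 0.8580 + 0.6300 + 0.5500 + 0.2250 + 0.1750 = 2.4380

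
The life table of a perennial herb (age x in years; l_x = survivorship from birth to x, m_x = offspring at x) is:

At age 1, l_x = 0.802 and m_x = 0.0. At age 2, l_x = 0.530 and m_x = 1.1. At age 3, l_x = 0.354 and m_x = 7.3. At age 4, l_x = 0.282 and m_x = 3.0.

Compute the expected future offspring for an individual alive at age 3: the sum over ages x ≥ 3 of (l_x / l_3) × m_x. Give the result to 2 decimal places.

l_3 = 0.354. Conditional survival from age 3 to x is l_x / l_3.
  x=3: (0.354/0.354) × 7.3 = 7.3000
  x=4: (0.282/0.354) × 3.0 = 2.3898
Sum = 7.3000 + 2.3898 = 9.6898

9.69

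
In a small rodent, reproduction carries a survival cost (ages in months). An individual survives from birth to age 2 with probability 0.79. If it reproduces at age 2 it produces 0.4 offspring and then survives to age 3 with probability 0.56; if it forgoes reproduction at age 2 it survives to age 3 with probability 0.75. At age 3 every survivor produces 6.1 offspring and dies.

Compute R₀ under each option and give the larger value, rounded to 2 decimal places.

breed at age 2: R₀ = 0.79 × (0.4 + 0.56 × 6.1) = 0.79 × 3.8160 = 3.0146
delay to age 3: R₀ = 0.79 × (0.75 × 6.1) = 0.79 × 4.5750 = 3.6142
Higher: delay to age 3 (3.6142).

3.61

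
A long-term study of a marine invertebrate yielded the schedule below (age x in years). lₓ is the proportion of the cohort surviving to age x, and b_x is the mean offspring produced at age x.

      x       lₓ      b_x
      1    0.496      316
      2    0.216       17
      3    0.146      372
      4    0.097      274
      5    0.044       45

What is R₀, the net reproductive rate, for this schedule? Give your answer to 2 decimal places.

243.28

R₀ = Σ lₓ b_x:
  age 1: 0.496 × 316 = 156.7360
  age 2: 0.216 × 17 = 3.6720
  age 3: 0.146 × 372 = 54.3120
  age 4: 0.097 × 274 = 26.5780
  age 5: 0.044 × 45 = 1.9800
R₀ = 156.7360 + 3.6720 + 54.3120 + 26.5780 + 1.9800 = 243.2780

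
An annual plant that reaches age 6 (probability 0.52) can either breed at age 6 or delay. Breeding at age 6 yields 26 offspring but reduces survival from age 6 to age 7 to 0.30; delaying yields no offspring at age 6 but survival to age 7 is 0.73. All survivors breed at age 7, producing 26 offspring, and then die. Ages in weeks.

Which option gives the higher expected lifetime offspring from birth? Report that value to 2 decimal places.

17.58

breed at age 6: R₀ = 0.52 × (26 + 0.30 × 26) = 0.52 × 33.8000 = 17.5760
delay to age 7: R₀ = 0.52 × (0.73 × 26) = 0.52 × 18.9800 = 9.8696
Higher: breed at age 6 (17.5760).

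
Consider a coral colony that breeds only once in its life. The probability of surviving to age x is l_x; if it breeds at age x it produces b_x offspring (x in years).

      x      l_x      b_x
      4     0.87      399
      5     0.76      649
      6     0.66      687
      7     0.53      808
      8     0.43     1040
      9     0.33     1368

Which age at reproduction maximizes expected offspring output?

5

Expected offspring if breeding at age x = l_x × b_x:
  age 4: 0.87 × 399 = 347.130
  age 5: 0.76 × 649 = 493.240
  age 6: 0.66 × 687 = 453.420
  age 7: 0.53 × 808 = 428.240
  age 8: 0.43 × 1040 = 447.200
  age 9: 0.33 × 1368 = 451.440
Maximum at age 5 (493.240).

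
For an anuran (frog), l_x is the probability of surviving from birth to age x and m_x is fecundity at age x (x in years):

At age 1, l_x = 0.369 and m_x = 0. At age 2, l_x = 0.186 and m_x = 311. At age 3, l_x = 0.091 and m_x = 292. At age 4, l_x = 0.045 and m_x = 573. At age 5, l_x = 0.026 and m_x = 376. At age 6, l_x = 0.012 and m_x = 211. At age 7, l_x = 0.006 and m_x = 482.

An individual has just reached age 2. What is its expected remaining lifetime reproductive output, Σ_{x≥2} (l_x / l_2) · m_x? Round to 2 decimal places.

l_2 = 0.186. Conditional survival from age 2 to x is l_x / l_2.
  x=2: (0.186/0.186) × 311 = 311.0000
  x=3: (0.091/0.186) × 292 = 142.8602
  x=4: (0.045/0.186) × 573 = 138.6290
  x=5: (0.026/0.186) × 376 = 52.5591
  x=6: (0.012/0.186) × 211 = 13.6129
  x=7: (0.006/0.186) × 482 = 15.5484
Sum = 311.0000 + 142.8602 + 138.6290 + 52.5591 + 13.6129 + 15.5484 = 674.2097

674.21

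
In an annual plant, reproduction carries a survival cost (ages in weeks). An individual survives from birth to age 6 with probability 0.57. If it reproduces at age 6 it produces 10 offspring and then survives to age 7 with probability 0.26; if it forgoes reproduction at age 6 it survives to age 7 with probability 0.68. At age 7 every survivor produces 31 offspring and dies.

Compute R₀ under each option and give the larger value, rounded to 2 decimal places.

breed at age 6: R₀ = 0.57 × (10 + 0.26 × 31) = 0.57 × 18.0600 = 10.2942
delay to age 7: R₀ = 0.57 × (0.68 × 31) = 0.57 × 21.0800 = 12.0156
Higher: delay to age 7 (12.0156).

12.02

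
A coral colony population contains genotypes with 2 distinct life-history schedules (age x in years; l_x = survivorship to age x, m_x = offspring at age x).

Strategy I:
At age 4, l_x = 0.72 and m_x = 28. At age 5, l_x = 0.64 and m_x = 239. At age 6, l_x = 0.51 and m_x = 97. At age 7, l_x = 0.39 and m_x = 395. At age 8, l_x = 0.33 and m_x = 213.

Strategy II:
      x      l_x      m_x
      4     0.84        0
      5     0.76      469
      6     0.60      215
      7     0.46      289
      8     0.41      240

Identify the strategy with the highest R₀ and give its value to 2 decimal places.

716.78

Strategy I: R₀ = 0.72×28 + 0.64×239 + 0.51×97 + 0.39×395 + 0.33×213 = 446.9300
Strategy II: R₀ = 0.84×0 + 0.76×469 + 0.60×215 + 0.46×289 + 0.41×240 = 716.7800
Highest R₀: strategy II with 716.7800.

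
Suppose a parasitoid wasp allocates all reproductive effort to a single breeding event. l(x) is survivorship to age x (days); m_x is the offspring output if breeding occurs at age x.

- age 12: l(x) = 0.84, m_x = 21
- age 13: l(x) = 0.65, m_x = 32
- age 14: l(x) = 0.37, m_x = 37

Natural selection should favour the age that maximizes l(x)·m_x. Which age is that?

13

Expected offspring if breeding at age x = l(x) × m_x:
  age 12: 0.84 × 21 = 17.640
  age 13: 0.65 × 32 = 20.800
  age 14: 0.37 × 37 = 13.690
Maximum at age 13 (20.800).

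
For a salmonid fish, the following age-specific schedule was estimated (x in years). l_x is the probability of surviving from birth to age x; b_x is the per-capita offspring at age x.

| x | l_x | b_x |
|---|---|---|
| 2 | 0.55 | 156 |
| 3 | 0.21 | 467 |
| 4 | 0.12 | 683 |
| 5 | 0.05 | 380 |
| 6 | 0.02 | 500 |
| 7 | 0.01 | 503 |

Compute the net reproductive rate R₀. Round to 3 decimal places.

R₀ = Σ l_x b_x:
  age 2: 0.55 × 156 = 85.8000
  age 3: 0.21 × 467 = 98.0700
  age 4: 0.12 × 683 = 81.9600
  age 5: 0.05 × 380 = 19.0000
  age 6: 0.02 × 500 = 10.0000
  age 7: 0.01 × 503 = 5.0300
R₀ = 85.8000 + 98.0700 + 81.9600 + 19.0000 + 10.0000 + 5.0300 = 299.8600

299.860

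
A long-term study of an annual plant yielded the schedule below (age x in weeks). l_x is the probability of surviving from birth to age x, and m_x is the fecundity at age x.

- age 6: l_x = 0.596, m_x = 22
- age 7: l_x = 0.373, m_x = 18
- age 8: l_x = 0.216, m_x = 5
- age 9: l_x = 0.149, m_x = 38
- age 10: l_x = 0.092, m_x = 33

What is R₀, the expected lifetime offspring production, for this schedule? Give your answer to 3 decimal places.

29.604

R₀ = Σ l_x m_x:
  age 6: 0.596 × 22 = 13.1120
  age 7: 0.373 × 18 = 6.7140
  age 8: 0.216 × 5 = 1.0800
  age 9: 0.149 × 38 = 5.6620
  age 10: 0.092 × 33 = 3.0360
R₀ = 13.1120 + 6.7140 + 1.0800 + 5.6620 + 3.0360 = 29.6040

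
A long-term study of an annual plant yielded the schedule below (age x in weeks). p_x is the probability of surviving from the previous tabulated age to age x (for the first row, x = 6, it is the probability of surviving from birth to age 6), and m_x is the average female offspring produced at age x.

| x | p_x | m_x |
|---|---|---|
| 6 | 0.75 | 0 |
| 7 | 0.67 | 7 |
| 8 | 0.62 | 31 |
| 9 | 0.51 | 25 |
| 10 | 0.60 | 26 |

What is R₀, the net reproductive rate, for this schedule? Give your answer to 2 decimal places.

Survivorship from birth: l_x = p_6·p_7·…·p_x.
  l_6 = 0.75000
  l_7 = 0.50250
  l_8 = 0.31155
  l_9 = 0.15889
  l_10 = 0.09533
R₀ = Σ l_x m_x:
  age 6: 0.75000 × 0 = 0.0000
  age 7: 0.50250 × 7 = 3.5175
  age 8: 0.31155 × 31 = 9.6580
  age 9: 0.15889 × 25 = 3.9723
  age 10: 0.09533 × 26 = 2.4786
R₀ = 0.0000 + 3.5175 + 9.6580 + 3.9723 + 2.4786 = 19.6264

19.63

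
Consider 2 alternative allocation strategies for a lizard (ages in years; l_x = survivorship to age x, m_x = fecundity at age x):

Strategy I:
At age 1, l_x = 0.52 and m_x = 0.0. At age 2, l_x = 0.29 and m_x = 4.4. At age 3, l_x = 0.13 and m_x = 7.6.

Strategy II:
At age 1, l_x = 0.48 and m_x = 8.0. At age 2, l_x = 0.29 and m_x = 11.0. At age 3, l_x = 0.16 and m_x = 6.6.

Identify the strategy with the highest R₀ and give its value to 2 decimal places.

8.09

Strategy I: R₀ = 0.52×0.0 + 0.29×4.4 + 0.13×7.6 = 2.2640
Strategy II: R₀ = 0.48×8.0 + 0.29×11.0 + 0.16×6.6 = 8.0860
Highest R₀: strategy II with 8.0860.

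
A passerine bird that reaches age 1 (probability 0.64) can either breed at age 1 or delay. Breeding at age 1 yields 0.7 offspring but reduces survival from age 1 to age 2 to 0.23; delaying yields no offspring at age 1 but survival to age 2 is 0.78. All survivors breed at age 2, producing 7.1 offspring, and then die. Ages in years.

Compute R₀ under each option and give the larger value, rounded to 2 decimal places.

3.54

breed at age 1: R₀ = 0.64 × (0.7 + 0.23 × 7.1) = 0.64 × 2.3330 = 1.4931
delay to age 2: R₀ = 0.64 × (0.78 × 7.1) = 0.64 × 5.5380 = 3.5443
Higher: delay to age 2 (3.5443).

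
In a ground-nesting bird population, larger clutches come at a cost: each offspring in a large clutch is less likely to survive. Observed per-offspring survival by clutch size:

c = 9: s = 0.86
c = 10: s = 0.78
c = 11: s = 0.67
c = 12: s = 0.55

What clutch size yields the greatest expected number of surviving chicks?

10

Expected surviving chicks = c × s(c):
  c=9: 9 × 0.86 = 7.740
  c=10: 10 × 0.78 = 7.800
  c=11: 11 × 0.67 = 7.370
  c=12: 12 × 0.55 = 6.600
Maximum at c = 10 (7.800 surviving chicks).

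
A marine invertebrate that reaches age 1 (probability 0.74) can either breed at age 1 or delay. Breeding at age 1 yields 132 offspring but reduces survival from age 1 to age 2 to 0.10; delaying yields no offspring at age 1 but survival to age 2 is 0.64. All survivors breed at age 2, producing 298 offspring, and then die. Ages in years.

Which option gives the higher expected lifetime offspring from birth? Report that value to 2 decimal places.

breed at age 1: R₀ = 0.74 × (132 + 0.10 × 298) = 0.74 × 161.8000 = 119.7320
delay to age 2: R₀ = 0.74 × (0.64 × 298) = 0.74 × 190.7200 = 141.1328
Higher: delay to age 2 (141.1328).

141.13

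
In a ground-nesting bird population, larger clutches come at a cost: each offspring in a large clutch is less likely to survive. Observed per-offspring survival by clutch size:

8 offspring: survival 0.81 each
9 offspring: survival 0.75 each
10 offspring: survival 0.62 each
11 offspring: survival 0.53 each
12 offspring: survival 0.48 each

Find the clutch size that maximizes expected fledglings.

9

Expected fledglings = c × s(c):
  c=8: 8 × 0.81 = 6.480
  c=9: 9 × 0.75 = 6.750
  c=10: 10 × 0.62 = 6.200
  c=11: 11 × 0.53 = 5.830
  c=12: 12 × 0.48 = 5.760
Maximum at c = 9 (6.750 fledglings).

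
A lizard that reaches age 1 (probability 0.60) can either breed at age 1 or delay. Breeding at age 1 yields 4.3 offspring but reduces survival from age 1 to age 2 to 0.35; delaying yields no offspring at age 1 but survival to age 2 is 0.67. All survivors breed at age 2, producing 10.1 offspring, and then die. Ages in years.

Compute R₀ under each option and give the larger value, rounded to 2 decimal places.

breed at age 1: R₀ = 0.60 × (4.3 + 0.35 × 10.1) = 0.60 × 7.8350 = 4.7010
delay to age 2: R₀ = 0.60 × (0.67 × 10.1) = 0.60 × 6.7670 = 4.0602
Higher: breed at age 1 (4.7010).

4.70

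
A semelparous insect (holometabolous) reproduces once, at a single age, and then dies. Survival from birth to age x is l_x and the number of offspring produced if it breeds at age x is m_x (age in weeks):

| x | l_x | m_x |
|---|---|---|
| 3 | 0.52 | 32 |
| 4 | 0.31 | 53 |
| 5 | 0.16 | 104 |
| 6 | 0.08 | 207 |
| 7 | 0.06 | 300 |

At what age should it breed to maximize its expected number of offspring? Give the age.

7

Expected offspring if breeding at age x = l_x × m_x:
  age 3: 0.52 × 32 = 16.640
  age 4: 0.31 × 53 = 16.430
  age 5: 0.16 × 104 = 16.640
  age 6: 0.08 × 207 = 16.560
  age 7: 0.06 × 300 = 18.000
Maximum at age 7 (18.000).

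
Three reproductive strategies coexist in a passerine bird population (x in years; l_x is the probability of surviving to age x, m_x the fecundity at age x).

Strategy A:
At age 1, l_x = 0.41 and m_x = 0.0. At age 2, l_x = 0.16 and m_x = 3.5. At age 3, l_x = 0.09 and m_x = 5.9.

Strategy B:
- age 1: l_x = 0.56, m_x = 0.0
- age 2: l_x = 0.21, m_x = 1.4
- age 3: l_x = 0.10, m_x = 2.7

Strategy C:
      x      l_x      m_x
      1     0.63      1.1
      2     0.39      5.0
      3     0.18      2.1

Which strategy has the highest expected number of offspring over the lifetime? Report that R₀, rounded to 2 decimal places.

Strategy A: R₀ = 0.41×0.0 + 0.16×3.5 + 0.09×5.9 = 1.0910
Strategy B: R₀ = 0.56×0.0 + 0.21×1.4 + 0.10×2.7 = 0.5640
Strategy C: R₀ = 0.63×1.1 + 0.39×5.0 + 0.18×2.1 = 3.0210
Highest R₀: strategy C with 3.0210.

3.02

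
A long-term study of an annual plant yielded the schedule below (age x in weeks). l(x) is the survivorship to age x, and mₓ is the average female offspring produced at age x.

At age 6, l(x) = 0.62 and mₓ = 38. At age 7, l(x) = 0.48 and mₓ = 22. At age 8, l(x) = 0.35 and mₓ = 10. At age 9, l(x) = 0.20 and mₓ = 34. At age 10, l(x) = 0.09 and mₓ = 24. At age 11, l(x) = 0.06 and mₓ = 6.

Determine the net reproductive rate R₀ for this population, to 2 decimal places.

46.94

R₀ = Σ l(x) mₓ:
  age 6: 0.62 × 38 = 23.5600
  age 7: 0.48 × 22 = 10.5600
  age 8: 0.35 × 10 = 3.5000
  age 9: 0.20 × 34 = 6.8000
  age 10: 0.09 × 24 = 2.1600
  age 11: 0.06 × 6 = 0.3600
R₀ = 23.5600 + 10.5600 + 3.5000 + 6.8000 + 2.1600 + 0.3600 = 46.9400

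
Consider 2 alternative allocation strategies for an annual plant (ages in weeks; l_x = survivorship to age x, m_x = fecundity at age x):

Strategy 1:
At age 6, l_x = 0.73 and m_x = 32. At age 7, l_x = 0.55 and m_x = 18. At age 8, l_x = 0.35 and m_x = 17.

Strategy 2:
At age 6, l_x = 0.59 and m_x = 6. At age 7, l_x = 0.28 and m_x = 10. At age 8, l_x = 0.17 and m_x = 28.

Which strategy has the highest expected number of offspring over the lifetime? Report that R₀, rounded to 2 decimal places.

Strategy 1: R₀ = 0.73×32 + 0.55×18 + 0.35×17 = 39.2100
Strategy 2: R₀ = 0.59×6 + 0.28×10 + 0.17×28 = 11.1000
Highest R₀: strategy 1 with 39.2100.

39.21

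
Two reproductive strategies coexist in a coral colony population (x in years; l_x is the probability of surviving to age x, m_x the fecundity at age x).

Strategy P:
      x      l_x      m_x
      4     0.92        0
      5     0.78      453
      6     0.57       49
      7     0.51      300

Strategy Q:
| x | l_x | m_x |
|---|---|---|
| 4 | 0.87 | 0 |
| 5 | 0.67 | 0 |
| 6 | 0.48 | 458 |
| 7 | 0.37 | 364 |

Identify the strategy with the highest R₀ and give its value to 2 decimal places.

534.27

Strategy P: R₀ = 0.92×0 + 0.78×453 + 0.57×49 + 0.51×300 = 534.2700
Strategy Q: R₀ = 0.87×0 + 0.67×0 + 0.48×458 + 0.37×364 = 354.5200
Highest R₀: strategy P with 534.2700.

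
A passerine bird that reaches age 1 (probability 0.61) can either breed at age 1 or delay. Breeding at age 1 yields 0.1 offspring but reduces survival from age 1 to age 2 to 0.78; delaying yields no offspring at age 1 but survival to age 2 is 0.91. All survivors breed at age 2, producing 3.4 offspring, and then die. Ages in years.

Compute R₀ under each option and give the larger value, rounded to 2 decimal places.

breed at age 1: R₀ = 0.61 × (0.1 + 0.78 × 3.4) = 0.61 × 2.7520 = 1.6787
delay to age 2: R₀ = 0.61 × (0.91 × 3.4) = 0.61 × 3.0940 = 1.8873
Higher: delay to age 2 (1.8873).

1.89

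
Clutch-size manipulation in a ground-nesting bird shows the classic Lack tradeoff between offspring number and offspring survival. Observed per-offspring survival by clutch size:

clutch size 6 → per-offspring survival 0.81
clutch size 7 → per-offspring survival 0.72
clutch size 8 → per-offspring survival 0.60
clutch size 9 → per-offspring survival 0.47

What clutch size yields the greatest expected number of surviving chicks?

7

Expected surviving chicks = c × s(c):
  c=6: 6 × 0.81 = 4.860
  c=7: 7 × 0.72 = 5.040
  c=8: 8 × 0.60 = 4.800
  c=9: 9 × 0.47 = 4.230
Maximum at c = 7 (5.040 surviving chicks).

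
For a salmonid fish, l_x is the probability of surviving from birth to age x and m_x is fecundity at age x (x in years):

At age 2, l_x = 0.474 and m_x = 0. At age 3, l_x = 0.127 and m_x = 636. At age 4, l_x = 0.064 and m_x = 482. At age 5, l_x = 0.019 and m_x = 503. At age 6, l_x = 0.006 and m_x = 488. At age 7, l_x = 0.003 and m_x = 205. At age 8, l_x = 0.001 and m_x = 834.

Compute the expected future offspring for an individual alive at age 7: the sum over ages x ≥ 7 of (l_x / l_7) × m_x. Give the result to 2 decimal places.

483.00

l_7 = 0.003. Conditional survival from age 7 to x is l_x / l_7.
  x=7: (0.003/0.003) × 205 = 205.0000
  x=8: (0.001/0.003) × 834 = 278.0000
Sum = 205.0000 + 278.0000 = 483.0000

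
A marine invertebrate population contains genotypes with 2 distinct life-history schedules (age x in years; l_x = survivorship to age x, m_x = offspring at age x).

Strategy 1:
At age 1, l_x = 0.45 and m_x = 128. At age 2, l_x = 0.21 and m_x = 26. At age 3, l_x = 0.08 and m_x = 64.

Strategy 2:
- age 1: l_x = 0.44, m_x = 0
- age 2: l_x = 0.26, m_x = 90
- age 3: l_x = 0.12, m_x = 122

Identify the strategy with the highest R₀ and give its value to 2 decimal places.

Strategy 1: R₀ = 0.45×128 + 0.21×26 + 0.08×64 = 68.1800
Strategy 2: R₀ = 0.44×0 + 0.26×90 + 0.12×122 = 38.0400
Highest R₀: strategy 1 with 68.1800.

68.18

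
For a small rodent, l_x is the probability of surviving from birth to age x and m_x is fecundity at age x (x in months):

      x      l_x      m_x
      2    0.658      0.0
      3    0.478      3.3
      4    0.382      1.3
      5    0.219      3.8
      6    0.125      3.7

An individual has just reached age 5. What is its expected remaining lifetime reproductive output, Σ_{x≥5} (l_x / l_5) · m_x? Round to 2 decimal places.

5.91

l_5 = 0.219. Conditional survival from age 5 to x is l_x / l_5.
  x=5: (0.219/0.219) × 3.8 = 3.8000
  x=6: (0.125/0.219) × 3.7 = 2.1119
Sum = 3.8000 + 2.1119 = 5.9119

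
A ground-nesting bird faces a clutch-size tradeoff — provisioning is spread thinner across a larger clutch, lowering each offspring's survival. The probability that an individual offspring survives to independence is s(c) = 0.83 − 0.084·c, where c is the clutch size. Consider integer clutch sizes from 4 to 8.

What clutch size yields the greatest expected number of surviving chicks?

Expected surviving chicks = c × s(c):
  c=4: 4 × 0.494 = 1.976
  c=5: 5 × 0.410 = 2.050
  c=6: 6 × 0.326 = 1.956
  c=7: 7 × 0.242 = 1.694
  c=8: 8 × 0.158 = 1.264
Maximum at c = 5 (2.050 surviving chicks).

5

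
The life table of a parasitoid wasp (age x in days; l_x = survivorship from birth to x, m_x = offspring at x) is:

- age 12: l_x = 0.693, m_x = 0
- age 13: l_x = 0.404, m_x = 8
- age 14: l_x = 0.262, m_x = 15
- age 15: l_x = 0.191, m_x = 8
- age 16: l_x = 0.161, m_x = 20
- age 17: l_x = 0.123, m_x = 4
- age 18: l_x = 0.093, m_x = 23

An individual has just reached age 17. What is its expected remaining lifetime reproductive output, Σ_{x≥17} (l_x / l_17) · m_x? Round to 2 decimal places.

l_17 = 0.123. Conditional survival from age 17 to x is l_x / l_17.
  x=17: (0.123/0.123) × 4 = 4.0000
  x=18: (0.093/0.123) × 23 = 17.3902
Sum = 4.0000 + 17.3902 = 21.3902

21.39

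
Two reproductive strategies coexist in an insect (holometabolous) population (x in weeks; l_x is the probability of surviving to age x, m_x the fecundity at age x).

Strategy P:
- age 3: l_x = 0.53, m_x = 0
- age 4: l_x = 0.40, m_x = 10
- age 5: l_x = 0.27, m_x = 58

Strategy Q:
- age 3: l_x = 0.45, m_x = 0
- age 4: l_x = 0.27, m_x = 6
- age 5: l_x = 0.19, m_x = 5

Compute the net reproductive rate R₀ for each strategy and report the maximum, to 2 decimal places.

Strategy P: R₀ = 0.53×0 + 0.40×10 + 0.27×58 = 19.6600
Strategy Q: R₀ = 0.45×0 + 0.27×6 + 0.19×5 = 2.5700
Highest R₀: strategy P with 19.6600.

19.66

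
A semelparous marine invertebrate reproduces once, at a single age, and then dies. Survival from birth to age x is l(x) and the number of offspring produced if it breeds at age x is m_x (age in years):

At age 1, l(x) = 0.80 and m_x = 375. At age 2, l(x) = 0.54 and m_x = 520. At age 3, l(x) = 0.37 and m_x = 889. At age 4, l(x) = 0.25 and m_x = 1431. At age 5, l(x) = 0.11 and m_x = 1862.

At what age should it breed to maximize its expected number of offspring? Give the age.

Expected offspring if breeding at age x = l(x) × m_x:
  age 1: 0.80 × 375 = 300.000
  age 2: 0.54 × 520 = 280.800
  age 3: 0.37 × 889 = 328.930
  age 4: 0.25 × 1431 = 357.750
  age 5: 0.11 × 1862 = 204.820
Maximum at age 4 (357.750).

4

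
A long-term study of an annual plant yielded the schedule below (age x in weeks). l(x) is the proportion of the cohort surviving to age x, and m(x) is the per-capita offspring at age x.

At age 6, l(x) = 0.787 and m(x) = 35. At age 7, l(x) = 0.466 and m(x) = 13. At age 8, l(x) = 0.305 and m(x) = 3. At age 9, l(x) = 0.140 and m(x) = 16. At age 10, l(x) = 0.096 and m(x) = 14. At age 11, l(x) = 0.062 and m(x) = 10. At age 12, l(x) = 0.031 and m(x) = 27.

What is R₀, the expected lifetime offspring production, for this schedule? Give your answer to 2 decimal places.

R₀ = Σ l(x) m(x):
  age 6: 0.787 × 35 = 27.5450
  age 7: 0.466 × 13 = 6.0580
  age 8: 0.305 × 3 = 0.9150
  age 9: 0.140 × 16 = 2.2400
  age 10: 0.096 × 14 = 1.3440
  age 11: 0.062 × 10 = 0.6200
  age 12: 0.031 × 27 = 0.8370
R₀ = 27.5450 + 6.0580 + 0.9150 + 2.2400 + 1.3440 + 0.6200 + 0.8370 = 39.5590

39.56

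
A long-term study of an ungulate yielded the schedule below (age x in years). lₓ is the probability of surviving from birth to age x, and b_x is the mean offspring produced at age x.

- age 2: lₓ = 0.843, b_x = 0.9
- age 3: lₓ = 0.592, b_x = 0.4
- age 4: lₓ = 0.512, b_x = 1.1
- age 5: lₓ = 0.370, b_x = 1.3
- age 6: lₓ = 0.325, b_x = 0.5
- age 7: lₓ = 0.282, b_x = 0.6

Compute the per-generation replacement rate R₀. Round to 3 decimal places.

2.371

R₀ = Σ lₓ b_x:
  age 2: 0.843 × 0.9 = 0.7587
  age 3: 0.592 × 0.4 = 0.2368
  age 4: 0.512 × 1.1 = 0.5632
  age 5: 0.370 × 1.3 = 0.4810
  age 6: 0.325 × 0.5 = 0.1625
  age 7: 0.282 × 0.6 = 0.1692
R₀ = 0.7587 + 0.2368 + 0.5632 + 0.4810 + 0.1625 + 0.1692 = 2.3714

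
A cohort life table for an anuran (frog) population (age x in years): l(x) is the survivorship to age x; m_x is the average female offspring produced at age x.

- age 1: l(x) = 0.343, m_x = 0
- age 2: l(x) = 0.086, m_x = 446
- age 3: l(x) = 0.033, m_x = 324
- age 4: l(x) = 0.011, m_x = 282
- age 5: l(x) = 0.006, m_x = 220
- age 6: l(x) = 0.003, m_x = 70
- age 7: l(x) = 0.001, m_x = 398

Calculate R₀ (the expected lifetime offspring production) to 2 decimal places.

54.08

R₀ = Σ l(x) m_x:
  age 1: 0.343 × 0 = 0.0000
  age 2: 0.086 × 446 = 38.3560
  age 3: 0.033 × 324 = 10.6920
  age 4: 0.011 × 282 = 3.1020
  age 5: 0.006 × 220 = 1.3200
  age 6: 0.003 × 70 = 0.2100
  age 7: 0.001 × 398 = 0.3980
R₀ = 0.0000 + 38.3560 + 10.6920 + 3.1020 + 1.3200 + 0.2100 + 0.3980 = 54.0780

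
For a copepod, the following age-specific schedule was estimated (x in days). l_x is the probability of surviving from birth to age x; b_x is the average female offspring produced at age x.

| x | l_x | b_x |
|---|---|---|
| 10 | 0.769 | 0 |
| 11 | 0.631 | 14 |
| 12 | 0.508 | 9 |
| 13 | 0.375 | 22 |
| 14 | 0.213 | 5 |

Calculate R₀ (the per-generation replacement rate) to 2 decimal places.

R₀ = Σ l_x b_x:
  age 10: 0.769 × 0 = 0.0000
  age 11: 0.631 × 14 = 8.8340
  age 12: 0.508 × 9 = 4.5720
  age 13: 0.375 × 22 = 8.2500
  age 14: 0.213 × 5 = 1.0650
R₀ = 0.0000 + 8.8340 + 4.5720 + 8.2500 + 1.0650 = 22.7210

22.72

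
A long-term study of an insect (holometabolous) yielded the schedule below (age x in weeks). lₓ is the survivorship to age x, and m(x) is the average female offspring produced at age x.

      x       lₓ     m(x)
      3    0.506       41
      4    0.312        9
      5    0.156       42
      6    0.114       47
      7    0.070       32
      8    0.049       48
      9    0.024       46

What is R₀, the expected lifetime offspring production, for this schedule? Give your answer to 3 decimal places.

41.160

R₀ = Σ lₓ m(x):
  age 3: 0.506 × 41 = 20.7460
  age 4: 0.312 × 9 = 2.8080
  age 5: 0.156 × 42 = 6.5520
  age 6: 0.114 × 47 = 5.3580
  age 7: 0.070 × 32 = 2.2400
  age 8: 0.049 × 48 = 2.3520
  age 9: 0.024 × 46 = 1.1040
R₀ = 20.7460 + 2.8080 + 6.5520 + 5.3580 + 2.2400 + 2.3520 + 1.1040 = 41.1600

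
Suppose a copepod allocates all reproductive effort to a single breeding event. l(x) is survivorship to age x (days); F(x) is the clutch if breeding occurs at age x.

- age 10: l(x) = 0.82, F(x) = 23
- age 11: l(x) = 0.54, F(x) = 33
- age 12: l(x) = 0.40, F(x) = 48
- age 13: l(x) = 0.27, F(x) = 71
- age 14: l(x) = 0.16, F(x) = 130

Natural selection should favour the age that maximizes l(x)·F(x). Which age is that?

14

Expected offspring if breeding at age x = l(x) × F(x):
  age 10: 0.82 × 23 = 18.860
  age 11: 0.54 × 33 = 17.820
  age 12: 0.40 × 48 = 19.200
  age 13: 0.27 × 71 = 19.170
  age 14: 0.16 × 130 = 20.800
Maximum at age 14 (20.800).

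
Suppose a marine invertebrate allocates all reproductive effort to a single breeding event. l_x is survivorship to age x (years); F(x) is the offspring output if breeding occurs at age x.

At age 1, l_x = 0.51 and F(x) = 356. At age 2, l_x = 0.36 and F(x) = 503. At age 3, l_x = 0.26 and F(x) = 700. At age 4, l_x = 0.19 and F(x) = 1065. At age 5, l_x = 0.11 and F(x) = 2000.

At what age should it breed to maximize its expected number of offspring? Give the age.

Expected offspring if breeding at age x = l_x × F(x):
  age 1: 0.51 × 356 = 181.560
  age 2: 0.36 × 503 = 181.080
  age 3: 0.26 × 700 = 182.000
  age 4: 0.19 × 1065 = 202.350
  age 5: 0.11 × 2000 = 220.000
Maximum at age 5 (220.000).

5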